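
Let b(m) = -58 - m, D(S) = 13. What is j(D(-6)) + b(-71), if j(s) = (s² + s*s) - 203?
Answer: 148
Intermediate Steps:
j(s) = -203 + 2*s² (j(s) = (s² + s²) - 203 = 2*s² - 203 = -203 + 2*s²)
j(D(-6)) + b(-71) = (-203 + 2*13²) + (-58 - 1*(-71)) = (-203 + 2*169) + (-58 + 71) = (-203 + 338) + 13 = 135 + 13 = 148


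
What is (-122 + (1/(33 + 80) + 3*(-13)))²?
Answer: 330948864/12769 ≈ 25918.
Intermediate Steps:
(-122 + (1/(33 + 80) + 3*(-13)))² = (-122 + (1/113 - 39))² = (-122 - 4406/113)² = (-18192/113)² = 330948864/12769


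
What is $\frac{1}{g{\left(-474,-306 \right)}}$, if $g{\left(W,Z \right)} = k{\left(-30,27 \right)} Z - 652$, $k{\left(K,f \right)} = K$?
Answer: $\frac{1}{8528} \approx 0.00011726$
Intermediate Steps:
$g{\left(W,Z \right)} = -652 - 30 Z$ ($g{\left(W,Z \right)} = - 30 Z - 652 = -652 - 30 Z$)
$\frac{1}{g{\left(-474,-306 \right)}} = \frac{1}{-652 - -9180} = \frac{1}{-652 + 9180} = \frac{1}{8528}$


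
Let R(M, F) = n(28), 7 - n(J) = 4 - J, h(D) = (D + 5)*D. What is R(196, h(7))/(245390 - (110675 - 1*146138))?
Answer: 31/280853 ≈ 0.00011038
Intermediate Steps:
h(D) = D*(5 + D) (h(D) = (5 + D)*D = D*(5 + D))
n(J) = 3 + J (n(J) = 7 - (4 - J) = 7 + (-4 + J) = 3 + J)
R(M, F) = 31 (R(M, F) = 3 + 28 = 31)
R(196, h(7))/(245390 - (110675 - 1*146138)) = 31/(245390 - (110675 - 1*146138)) = 31/(245390 - (110675 - 146138)) = 31/(245390 - 1*(-35463)) = 31/(245390 + 35463) = 31/280853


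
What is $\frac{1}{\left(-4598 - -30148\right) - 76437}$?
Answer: $- \frac{1}{50887} \approx -1.9651 \cdot 10^{-5}$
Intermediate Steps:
$\frac{1}{\left(-4598 - -30148\right) - 76437} = \frac{1}{\left(-4598 + 30148\right) - 76437} = \frac{1}{25550 - 76437} = \frac{1}{-50887} = - \frac{1}{50887}$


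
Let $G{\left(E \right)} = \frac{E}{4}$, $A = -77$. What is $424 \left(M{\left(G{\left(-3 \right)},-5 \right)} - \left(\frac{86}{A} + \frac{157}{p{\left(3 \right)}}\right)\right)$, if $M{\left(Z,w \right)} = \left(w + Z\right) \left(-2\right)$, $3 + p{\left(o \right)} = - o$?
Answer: $\frac{3798616}{231} \approx 16444.0$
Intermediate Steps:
$G{\left(E \right)} = \frac{E}{4}$ ($G{\left(E \right)} = E \frac{1}{4} = \frac{E}{4}$)
$p{\left(o \right)} = -3 - o$
$M{\left(Z,w \right)} = - 2 Z - 2 w$ ($M{\left(Z,w \right)} = \left(Z + w\right) \left(-2\right) = - 2 Z - 2 w$)
$424 \left(M{\left(G{\left(-3 \right)},-5 \right)} - \left(\frac{86}{A} + \frac{157}{p{\left(3 \right)}}\right)\right) = 424 \left(\left(- 2 \cdot \frac{1}{4} \left(-3\right) - -10\right) - \left(- \frac{86}{77} + \frac{157}{-3 - 3}\right)\right) = 424 \left(\left(\left(-2\right) \left(- \frac{3}{4}\right) + 10\right) - \left(- \frac{86}{77} + \frac{157}{-3 - 3}\right)\right) = 424 \left(\left(\frac{3}{2} + 10\right) - \left(- \frac{86}{77} + \frac{157}{-6}\right)\right) = 424 \left(\frac{23}{2} + \left(\left(-157\right) \left(- \frac{1}{6}\right) + \frac{86}{77}\right)\right) = 424 \left(\frac{23}{2} + \left(\frac{157}{6} + \frac{86}{77}\right)\right) = 424 \left(\frac{23}{2} + \frac{12605}{462}\right) = 424 \cdot \frac{8959}{231} = \frac{3798616}{231}$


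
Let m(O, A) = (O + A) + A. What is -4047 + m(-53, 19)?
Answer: -4062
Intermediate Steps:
m(O, A) = O + 2*A (m(O, A) = (A + O) + A = O + 2*A)
-4047 + m(-53, 19) = -4047 + (-53 + 2*19) = -4047 + (-53 + 38) = -4047 - 15 = -4062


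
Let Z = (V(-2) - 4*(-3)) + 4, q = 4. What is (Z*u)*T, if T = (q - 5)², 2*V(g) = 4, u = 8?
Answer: 144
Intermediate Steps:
V(g) = 2 (V(g) = (½)*4 = 2)
T = 1 (T = (4 - 5)² = (-1)² = 1)
Z = 18 (Z = (2 - 4*(-3)) + 4 = (2 + 12) + 4 = 14 + 4 = 18)
(Z*u)*T = (18*8)*1 = 144*1 = 144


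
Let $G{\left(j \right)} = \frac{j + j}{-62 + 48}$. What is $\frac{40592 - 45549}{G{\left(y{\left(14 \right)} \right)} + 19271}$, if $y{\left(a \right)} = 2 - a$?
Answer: $- \frac{34699}{134909} \approx -0.2572$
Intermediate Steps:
$G{\left(j \right)} = - \frac{j}{7}$ ($G{\left(j \right)} = \frac{2 j}{-14} = 2 j \left(- \frac{1}{14}\right) = - \frac{j}{7}$)
$\frac{40592 - 45549}{G{\left(y{\left(14 \right)} \right)} + 19271} = \frac{40592 - 45549}{- \frac{2 - 14}{7} + 19271} = - \frac{4957}{- \frac{2 - 14}{7} + 19271} = - \frac{4957}{\left(- \frac{1}{7}\right) \left(-12\right) + 19271} = - \frac{4957}{\frac{12}{7} + 19271} = - \frac{4957}{\frac{134909}{7}} = \left(-4957\right) \frac{7}{134909} = - \frac{34699}{134909}$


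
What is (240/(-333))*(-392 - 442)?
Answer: 22240/37 ≈ 601.08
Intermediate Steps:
(240/(-333))*(-392 - 442) = (240*(-1/333))*(-834) = -80/111*(-834) = 22240/37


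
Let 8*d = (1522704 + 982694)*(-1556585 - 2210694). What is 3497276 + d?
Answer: -4719252646917/4 ≈ -1.1798e+12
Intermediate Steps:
d = -4719266636021/4 (d = ((1522704 + 982694)*(-1556585 - 2210694))/8 = (2505398*(-3767279))/8 = (⅛)*(-9438533272042) = -4719266636021/4 ≈ -1.1798e+12)
3497276 + d = 3497276 - 4719266636021/4 = -4719252646917/4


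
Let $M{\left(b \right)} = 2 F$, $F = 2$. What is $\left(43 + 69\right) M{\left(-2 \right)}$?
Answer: $448$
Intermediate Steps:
$M{\left(b \right)} = 4$ ($M{\left(b \right)} = 2 \cdot 2 = 4$)
$\left(43 + 69\right) M{\left(-2 \right)} = \left(43 + 69\right) 4 = 112 \cdot 4 = 448$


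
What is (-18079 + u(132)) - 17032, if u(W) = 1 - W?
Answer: -35242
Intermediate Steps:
(-18079 + u(132)) - 17032 = (-18079 + (1 - 1*132)) - 17032 = (-18079 + (1 - 132)) - 17032 = (-18079 - 131) - 17032 = -18210 - 17032 = -35242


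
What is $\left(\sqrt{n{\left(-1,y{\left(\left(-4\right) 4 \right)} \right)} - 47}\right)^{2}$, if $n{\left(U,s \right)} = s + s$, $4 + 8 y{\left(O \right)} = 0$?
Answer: $-48$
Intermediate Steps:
$y{\left(O \right)} = - \frac{1}{2}$ ($y{\left(O \right)} = - \frac{1}{2} + \frac{1}{8} \cdot 0 = - \frac{1}{2} + 0 = - \frac{1}{2}$)
$n{\left(U,s \right)} = 2 s$
$\left(\sqrt{n{\left(-1,y{\left(\left(-4\right) 4 \right)} \right)} - 47}\right)^{2} = \left(\sqrt{2 \left(- \frac{1}{2}\right) - 47}\right)^{2} = \left(\sqrt{-1 - 47}\right)^{2} = \left(\sqrt{-48}\right)^{2} = \left(4 i \sqrt{3}\right)^{2} = -48$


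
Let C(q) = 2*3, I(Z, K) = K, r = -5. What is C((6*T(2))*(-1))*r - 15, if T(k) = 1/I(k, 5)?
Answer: -45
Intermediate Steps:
T(k) = ⅕ (T(k) = 1/5 = ⅕)
C(q) = 6
C((6*T(2))*(-1))*r - 15 = 6*(-5) - 15 = -30 - 15 = -45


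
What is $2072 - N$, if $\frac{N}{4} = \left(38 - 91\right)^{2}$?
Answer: $-9164$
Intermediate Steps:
$N = 11236$ ($N = 4 \left(38 - 91\right)^{2} = 4 \left(-53\right)^{2} = 4 \cdot 2809 = 11236$)
$2072 - N = 2072 - 11236 = -9164$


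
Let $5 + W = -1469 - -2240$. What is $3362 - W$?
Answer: $2596$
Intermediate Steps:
$W = 766$ ($W = -5 - -771 = -5 + \left(-1469 + 2240\right) = -5 + 771 = 766$)
$3362 - W = 3362 - 766 = 2596$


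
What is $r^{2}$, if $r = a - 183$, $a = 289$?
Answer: $11236$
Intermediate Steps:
$r = 106$ ($r = 289 - 183 = 106$)
$r^{2} = 106^{2} = 11236$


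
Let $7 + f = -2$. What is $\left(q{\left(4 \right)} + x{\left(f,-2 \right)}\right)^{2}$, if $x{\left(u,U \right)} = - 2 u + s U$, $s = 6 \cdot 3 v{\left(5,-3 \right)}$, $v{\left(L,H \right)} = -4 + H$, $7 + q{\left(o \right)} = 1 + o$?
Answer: $71824$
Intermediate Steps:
$f = -9$ ($f = -7 - 2 = -9$)
$q{\left(o \right)} = -6 + o$ ($q{\left(o \right)} = -7 + \left(1 + o\right) = -6 + o$)
$s = -126$ ($s = 6 \cdot 3 \left(-4 - 3\right) = 18 \left(-7\right) = -126$)
$x{\left(u,U \right)} = - 126 U - 2 u$ ($x{\left(u,U \right)} = - 2 u - 126 U = - 126 U - 2 u$)
$\left(q{\left(4 \right)} + x{\left(f,-2 \right)}\right)^{2} = \left(\left(-6 + 4\right) - -270\right)^{2} = \left(-2 + \left(252 + 18\right)\right)^{2} = \left(-2 + 270\right)^{2} = 268^{2} = 71824$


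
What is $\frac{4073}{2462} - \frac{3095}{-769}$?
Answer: $\frac{10752027}{1893278} \approx 5.6791$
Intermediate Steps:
$\frac{4073}{2462} - \frac{3095}{-769} = 4073 \cdot \frac{1}{2462} - - \frac{3095}{769} = \frac{4073}{2462} + \frac{3095}{769} = \frac{10752027}{1893278}$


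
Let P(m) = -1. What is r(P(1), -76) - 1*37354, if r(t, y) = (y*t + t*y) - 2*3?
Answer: -37208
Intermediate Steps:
r(t, y) = -6 + 2*t*y (r(t, y) = (t*y + t*y) - 6 = 2*t*y - 6 = -6 + 2*t*y)
r(P(1), -76) - 1*37354 = (-6 + 2*(-1)*(-76)) - 1*37354 = (-6 + 152) - 37354 = 146 - 37354 = -37208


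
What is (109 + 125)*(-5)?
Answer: -1170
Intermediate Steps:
(109 + 125)*(-5) = 234*(-5) = -1170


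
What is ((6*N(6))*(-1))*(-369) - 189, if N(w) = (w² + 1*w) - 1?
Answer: 90585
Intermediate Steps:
N(w) = -1 + w + w² (N(w) = (w² + w) - 1 = (w + w²) - 1 = -1 + w + w²)
((6*N(6))*(-1))*(-369) - 189 = ((6*(-1 + 6 + 6²))*(-1))*(-369) - 189 = ((6*(-1 + 6 + 36))*(-1))*(-369) - 189 = ((6*41)*(-1))*(-369) - 189 = (246*(-1))*(-369) - 189 = -246*(-369) - 189 = 90774 - 189 = 90585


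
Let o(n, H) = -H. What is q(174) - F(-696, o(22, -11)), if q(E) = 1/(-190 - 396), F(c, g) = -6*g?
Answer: 38675/586 ≈ 65.998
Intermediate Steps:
q(E) = -1/586 (q(E) = 1/(-586) = -1/586)
q(174) - F(-696, o(22, -11)) = -1/586 - (-6)*(-1*(-11)) = -1/586 - (-6)*11 = -1/586 - 1*(-66) = -1/586 + 66 = 38675/586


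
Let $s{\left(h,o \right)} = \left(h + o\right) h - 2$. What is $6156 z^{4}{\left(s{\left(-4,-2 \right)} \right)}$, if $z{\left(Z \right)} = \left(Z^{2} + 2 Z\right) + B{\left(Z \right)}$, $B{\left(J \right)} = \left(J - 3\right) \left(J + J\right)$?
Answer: $21308657673194496$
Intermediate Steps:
$s{\left(h,o \right)} = -2 + h \left(h + o\right)$ ($s{\left(h,o \right)} = h \left(h + o\right) - 2 = -2 + h \left(h + o\right)$)
$B{\left(J \right)} = 2 J \left(-3 + J\right)$ ($B{\left(J \right)} = \left(-3 + J\right) 2 J = 2 J \left(-3 + J\right)$)
$z{\left(Z \right)} = Z^{2} + 2 Z + 2 Z \left(-3 + Z\right)$ ($z{\left(Z \right)} = \left(Z^{2} + 2 Z\right) + 2 Z \left(-3 + Z\right) = Z^{2} + 2 Z + 2 Z \left(-3 + Z\right)$)
$6156 z^{4}{\left(s{\left(-4,-2 \right)} \right)} = 6156 \left(\left(-2 + \left(-4\right)^{2} - -8\right) \left(-4 + 3 \left(-2 + \left(-4\right)^{2} - -8\right)\right)\right)^{4} = 6156 \left(\left(-2 + 16 + 8\right) \left(-4 + 3 \left(-2 + 16 + 8\right)\right)\right)^{4} = 6156 \left(22 \left(-4 + 3 \cdot 22\right)\right)^{4} = 6156 \left(22 \left(-4 + 66\right)\right)^{4} = 6156 \left(22 \cdot 62\right)^{4} = 6156 \cdot 1364^{4} = 6156 \cdot 3461445366016 = 21308657673194496$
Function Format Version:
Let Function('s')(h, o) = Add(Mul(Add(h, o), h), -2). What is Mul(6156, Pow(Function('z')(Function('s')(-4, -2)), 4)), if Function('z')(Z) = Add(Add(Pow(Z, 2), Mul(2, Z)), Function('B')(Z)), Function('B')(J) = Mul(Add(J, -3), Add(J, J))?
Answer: 21308657673194496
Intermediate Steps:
Function('s')(h, o) = Add(-2, Mul(h, Add(h, o))) (Function('s')(h, o) = Add(Mul(h, Add(h, o)), -2) = Add(-2, Mul(h, Add(h, o))))
Function('B')(J) = Mul(2, J, Add(-3, J)) (Function('B')(J) = Mul(Add(-3, J), Mul(2, J)) = Mul(2, J, Add(-3, J)))
Function('z')(Z) = Add(Pow(Z, 2), Mul(2, Z), Mul(2, Z, Add(-3, Z))) (Function('z')(Z) = Add(Add(Pow(Z, 2), Mul(2, Z)), Mul(2, Z, Add(-3, Z))) = Add(Pow(Z, 2), Mul(2, Z), Mul(2, Z, Add(-3, Z))))
Mul(6156, Pow(Function('z')(Function('s')(-4, -2)), 4)) = Mul(6156, Pow(Mul(Add(-2, Pow(-4, 2), Mul(-4, -2)), Add(-4, Mul(3, Add(-2, Pow(-4, 2), Mul(-4, -2))))), 4)) = Mul(6156, Pow(Mul(Add(-2, 16, 8), Add(-4, Mul(3, Add(-2, 16, 8)))), 4)) = Mul(6156, Pow(Mul(22, Add(-4, Mul(3, 22))), 4)) = Mul(6156, Pow(Mul(22, Add(-4, 66)), 4)) = Mul(6156, Pow(Mul(22, 62), 4)) = Mul(6156, Pow(1364, 4)) = Mul(6156, 3461445366016) = 21308657673194496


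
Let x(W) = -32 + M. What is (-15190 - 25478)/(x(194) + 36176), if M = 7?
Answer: -40668/36151 ≈ -1.1249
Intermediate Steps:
x(W) = -25 (x(W) = -32 + 7 = -25)
(-15190 - 25478)/(x(194) + 36176) = (-15190 - 25478)/(-25 + 36176) = -40668/36151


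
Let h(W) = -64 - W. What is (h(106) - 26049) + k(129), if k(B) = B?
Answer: -26090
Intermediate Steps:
(h(106) - 26049) + k(129) = ((-64 - 1*106) - 26049) + 129 = ((-64 - 106) - 26049) + 129 = (-170 - 26049) + 129 = -26219 + 129 = -26090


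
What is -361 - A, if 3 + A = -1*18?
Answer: -340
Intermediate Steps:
A = -21 (A = -3 - 1*18 = -3 - 18 = -21)
-361 - A = -361 - 1*(-21) = -361 + 21 = -340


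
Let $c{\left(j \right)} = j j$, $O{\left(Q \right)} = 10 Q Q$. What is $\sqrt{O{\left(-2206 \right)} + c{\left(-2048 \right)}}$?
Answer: $2 \sqrt{13214666} \approx 7270.4$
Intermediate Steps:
$O{\left(Q \right)} = 10 Q^{2}$
$c{\left(j \right)} = j^{2}$
$\sqrt{O{\left(-2206 \right)} + c{\left(-2048 \right)}} = \sqrt{10 \left(-2206\right)^{2} + \left(-2048\right)^{2}} = \sqrt{10 \cdot 4866436 + 4194304} = \sqrt{48664360 + 4194304} = \sqrt{52858664} = 2 \sqrt{13214666}$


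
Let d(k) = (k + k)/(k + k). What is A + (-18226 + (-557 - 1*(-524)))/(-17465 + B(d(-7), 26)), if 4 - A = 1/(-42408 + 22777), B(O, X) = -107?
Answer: 1738283729/344955932 ≈ 5.0391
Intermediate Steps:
d(k) = 1 (d(k) = (2*k)/((2*k)) = (2*k)*(1/(2*k)) = 1)
A = 78525/19631 (A = 4 - 1/(-42408 + 22777) = 4 - 1/(-19631) = 4 - 1*(-1/19631) = 4 + 1/19631 = 78525/19631 ≈ 4.0001)
A + (-18226 + (-557 - 1*(-524)))/(-17465 + B(d(-7), 26)) = 78525/19631 + (-18226 + (-557 - 1*(-524)))/(-17465 - 107) = 78525/19631 + (-18226 + (-557 + 524))/(-17572) = 78525/19631 + (-18226 - 33)*(-1/17572) = 78525/19631 - 18259*(-1/17572) = 78525/19631 + 18259/17572 = 1738283729/344955932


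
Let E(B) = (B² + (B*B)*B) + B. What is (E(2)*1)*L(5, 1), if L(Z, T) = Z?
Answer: 70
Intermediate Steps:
E(B) = B + B² + B³ (E(B) = (B² + B²*B) + B = (B² + B³) + B = B + B² + B³)
(E(2)*1)*L(5, 1) = ((2*(1 + 2 + 2²))*1)*5 = ((2*(1 + 2 + 4))*1)*5 = ((2*7)*1)*5 = (14*1)*5 = 14*5 = 70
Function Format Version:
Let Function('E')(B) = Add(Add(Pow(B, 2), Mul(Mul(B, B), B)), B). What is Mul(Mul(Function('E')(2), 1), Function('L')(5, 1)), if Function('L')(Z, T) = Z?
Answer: 70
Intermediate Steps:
Function('E')(B) = Add(B, Pow(B, 2), Pow(B, 3)) (Function('E')(B) = Add(Add(Pow(B, 2), Mul(Pow(B, 2), B)), B) = Add(Add(Pow(B, 2), Pow(B, 3)), B) = Add(B, Pow(B, 2), Pow(B, 3)))
Mul(Mul(Function('E')(2), 1), Function('L')(5, 1)) = Mul(Mul(Mul(2, Add(1, 2, Pow(2, 2))), 1), 5) = Mul(Mul(Mul(2, Add(1, 2, 4)), 1), 5) = Mul(Mul(Mul(2, 7), 1), 5) = Mul(Mul(14, 1), 5) = Mul(14, 5) = 70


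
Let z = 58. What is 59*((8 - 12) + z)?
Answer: 3186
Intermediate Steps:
59*((8 - 12) + z) = 59*((8 - 12) + 58) = 59*(-4 + 58) = 59*54 = 3186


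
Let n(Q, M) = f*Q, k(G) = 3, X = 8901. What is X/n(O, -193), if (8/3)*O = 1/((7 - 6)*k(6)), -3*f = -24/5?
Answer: 44505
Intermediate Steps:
f = 8/5 (f = -(-24)/(3*5) = -(-24)/15 = -⅓*(-24/5) = 8/5 ≈ 1.6000)
O = ⅛ (O = 3/(8*(((7 - 6)*3))) = 3/(8*((1*3))) = (3/8)/3 = (3/8)*(⅓) = ⅛ ≈ 0.12500)
n(Q, M) = 8*Q/5
X/n(O, -193) = 8901/(((8/5)*(⅛))) = 8901/(⅕) = 8901*5 = 44505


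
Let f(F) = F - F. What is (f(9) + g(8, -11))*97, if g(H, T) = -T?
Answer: 1067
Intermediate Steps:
f(F) = 0
(f(9) + g(8, -11))*97 = (0 - 1*(-11))*97 = (0 + 11)*97 = 11*97 = 1067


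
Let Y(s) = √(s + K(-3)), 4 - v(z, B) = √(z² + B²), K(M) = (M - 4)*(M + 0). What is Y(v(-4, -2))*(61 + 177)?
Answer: 238*√(25 - 2*√5) ≈ 1078.3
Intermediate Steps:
K(M) = M*(-4 + M) (K(M) = (-4 + M)*M = M*(-4 + M))
v(z, B) = 4 - √(B² + z²) (v(z, B) = 4 - √(z² + B²) = 4 - √(B² + z²))
Y(s) = √(21 + s) (Y(s) = √(s - 3*(-4 - 3)) = √(s - 3*(-7)) = √(s + 21) = √(21 + s))
Y(v(-4, -2))*(61 + 177) = √(21 + (4 - √((-2)² + (-4)²)))*(61 + 177) = √(21 + (4 - √(4 + 16)))*238 = √(21 + (4 - √20))*238 = √(21 + (4 - 2*√5))*238 = √(25 - 2*√5)*238 = 238*√(25 - 2*√5)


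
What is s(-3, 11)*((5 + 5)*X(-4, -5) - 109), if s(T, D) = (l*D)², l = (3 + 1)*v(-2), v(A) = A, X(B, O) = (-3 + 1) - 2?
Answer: -1153856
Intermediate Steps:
X(B, O) = -4 (X(B, O) = -2 - 2 = -4)
l = -8 (l = (3 + 1)*(-2) = 4*(-2) = -8)
s(T, D) = 64*D² (s(T, D) = (-8*D)² = 64*D²)
s(-3, 11)*((5 + 5)*X(-4, -5) - 109) = (64*11²)*((5 + 5)*(-4) - 109) = (64*121)*(10*(-4) - 109) = 7744*(-40 - 109) = 7744*(-149) = -1153856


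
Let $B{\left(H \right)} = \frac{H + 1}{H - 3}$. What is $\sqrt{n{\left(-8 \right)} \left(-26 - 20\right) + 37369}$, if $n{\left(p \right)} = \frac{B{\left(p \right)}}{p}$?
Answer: $\frac{\sqrt{18088367}}{22} \approx 193.32$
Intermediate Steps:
$B{\left(H \right)} = \frac{1 + H}{-3 + H}$
$n{\left(p \right)} = \frac{1 + p}{p \left(-3 + p\right)}$ ($n{\left(p \right)} = \frac{\frac{1}{-3 + p} \left(1 + p\right)}{p} = \frac{1 + p}{p \left(-3 + p\right)}$)
$\sqrt{n{\left(-8 \right)} \left(-26 - 20\right) + 37369} = \sqrt{\frac{1 - 8}{\left(-8\right) \left(-3 - 8\right)} \left(-26 - 20\right) + 37369} = \sqrt{\left(- \frac{1}{8}\right) \frac{1}{-11} \left(-7\right) \left(-46\right) + 37369} = \sqrt{\left(- \frac{1}{8}\right) \left(- \frac{1}{11}\right) \left(-7\right) \left(-46\right) + 37369} = \sqrt{\left(- \frac{7}{88}\right) \left(-46\right) + 37369} = \sqrt{\frac{161}{44} + 37369} = \sqrt{\frac{1644397}{44}} = \frac{\sqrt{18088367}}{22}$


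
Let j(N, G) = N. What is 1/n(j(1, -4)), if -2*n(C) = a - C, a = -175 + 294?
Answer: -1/59 ≈ -0.016949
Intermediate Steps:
a = 119
n(C) = -119/2 + C/2 (n(C) = -(119 - C)/2 = -119/2 + C/2)
1/n(j(1, -4)) = 1/(-119/2 + (½)*1) = 1/(-119/2 + ½) = 1/(-59) = -1/59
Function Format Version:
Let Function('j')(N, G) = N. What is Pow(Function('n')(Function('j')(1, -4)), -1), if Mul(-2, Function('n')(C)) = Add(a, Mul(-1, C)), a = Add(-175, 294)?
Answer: Rational(-1, 59) ≈ -0.016949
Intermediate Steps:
a = 119
Function('n')(C) = Add(Rational(-119, 2), Mul(Rational(1, 2), C)) (Function('n')(C) = Mul(Rational(-1, 2), Add(119, Mul(-1, C))) = Add(Rational(-119, 2), Mul(Rational(1, 2), C)))
Pow(Function('n')(Function('j')(1, -4)), -1) = Pow(Add(Rational(-119, 2), Mul(Rational(1, 2), 1)), -1) = Pow(Add(Rational(-119, 2), Rational(1, 2)), -1) = Pow(-59, -1) = Rational(-1, 59)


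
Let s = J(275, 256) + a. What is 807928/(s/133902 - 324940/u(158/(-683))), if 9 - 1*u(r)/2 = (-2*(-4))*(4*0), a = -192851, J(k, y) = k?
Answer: -27045793764/604355309 ≈ -44.751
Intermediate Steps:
s = -192576 (s = 275 - 192851 = -192576)
u(r) = 18 (u(r) = 18 - 2*(-2*(-4))*4*0 = 18 - 16*0 = 18 - 2*0 = 18 + 0 = 18)
807928/(s/133902 - 324940/u(158/(-683))) = 807928/(-192576/133902 - 324940/18) = 807928/(-192576*1/133902 - 324940*1/18) = 807928/(-32096/22317 - 162470/9) = 807928/(-1208710618/66951) = 807928*(-66951/1208710618) = -27045793764/604355309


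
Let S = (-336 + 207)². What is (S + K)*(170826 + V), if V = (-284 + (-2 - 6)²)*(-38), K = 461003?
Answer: 85587117784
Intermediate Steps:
V = 8360 (V = (-284 + (-8)²)*(-38) = (-284 + 64)*(-38) = -220*(-38) = 8360)
S = 16641 (S = (-129)² = 16641)
(S + K)*(170826 + V) = (16641 + 461003)*(170826 + 8360) = 477644*179186 = 85587117784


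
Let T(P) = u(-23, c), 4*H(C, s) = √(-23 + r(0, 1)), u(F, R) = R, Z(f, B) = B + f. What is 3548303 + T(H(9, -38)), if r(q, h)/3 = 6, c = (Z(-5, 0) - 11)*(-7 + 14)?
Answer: 3548191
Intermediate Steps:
c = -112 (c = ((0 - 5) - 11)*(-7 + 14) = (-5 - 11)*7 = -16*7 = -112)
r(q, h) = 18 (r(q, h) = 3*6 = 18)
H(C, s) = I*√5/4 (H(C, s) = √(-23 + 18)/4 = √(-5)/4 = (I*√5)/4 = I*√5/4)
T(P) = -112
3548303 + T(H(9, -38)) = 3548303 - 112 = 3548191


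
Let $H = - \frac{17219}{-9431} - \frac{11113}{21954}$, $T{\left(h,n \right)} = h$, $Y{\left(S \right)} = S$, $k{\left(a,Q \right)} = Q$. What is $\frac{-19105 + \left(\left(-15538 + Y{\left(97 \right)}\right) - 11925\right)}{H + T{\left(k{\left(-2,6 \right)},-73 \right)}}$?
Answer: $- \frac{9621735693954}{1515508267} \approx -6348.9$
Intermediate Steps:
$H = \frac{273219223}{207048174}$ ($H = \left(-17219\right) \left(- \frac{1}{9431}\right) - \frac{11113}{21954} = \frac{17219}{9431} - \frac{11113}{21954} = \frac{273219223}{207048174} \approx 1.3196$)
$\frac{-19105 + \left(\left(-15538 + Y{\left(97 \right)}\right) - 11925\right)}{H + T{\left(k{\left(-2,6 \right)},-73 \right)}} = \frac{-19105 + \left(\left(-15538 + 97\right) - 11925\right)}{\frac{273219223}{207048174} + 6} = \frac{-19105 - 27366}{\frac{1515508267}{207048174}} = \left(-19105 - 27366\right) \frac{207048174}{1515508267} = \left(-46471\right) \frac{207048174}{1515508267} = - \frac{9621735693954}{1515508267}$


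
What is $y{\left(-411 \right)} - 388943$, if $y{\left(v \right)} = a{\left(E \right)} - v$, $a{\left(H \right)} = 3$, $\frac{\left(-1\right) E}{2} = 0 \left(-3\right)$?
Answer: $-388529$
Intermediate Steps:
$E = 0$ ($E = - 2 \cdot 0 \left(-3\right) = \left(-2\right) 0 = 0$)
$y{\left(v \right)} = 3 - v$
$y{\left(-411 \right)} - 388943 = \left(3 - -411\right) - 388943 = \left(3 + 411\right) - 388943 = 414 - 388943 = -388529$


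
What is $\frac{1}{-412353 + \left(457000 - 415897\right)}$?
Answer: $- \frac{1}{371250} \approx -2.6936 \cdot 10^{-6}$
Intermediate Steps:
$\frac{1}{-412353 + \left(457000 - 415897\right)} = \frac{1}{-412353 + 41103} = \frac{1}{-371250} = - \frac{1}{371250}$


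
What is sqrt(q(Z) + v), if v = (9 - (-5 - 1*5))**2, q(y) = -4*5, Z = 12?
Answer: sqrt(341) ≈ 18.466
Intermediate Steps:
q(y) = -20
v = 361 (v = (9 - (-5 - 5))**2 = (9 - 1*(-10))**2 = (9 + 10)**2 = 19**2 = 361)
sqrt(q(Z) + v) = sqrt(-20 + 361) = sqrt(341)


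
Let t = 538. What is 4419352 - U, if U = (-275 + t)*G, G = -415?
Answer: 4528497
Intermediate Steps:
U = -109145 (U = (-275 + 538)*(-415) = 263*(-415) = -109145)
4419352 - U = 4419352 - 1*(-109145) = 4419352 + 109145 = 4528497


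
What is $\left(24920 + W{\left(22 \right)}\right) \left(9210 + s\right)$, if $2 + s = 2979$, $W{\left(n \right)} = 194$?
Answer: $306064318$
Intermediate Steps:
$s = 2977$ ($s = -2 + 2979 = 2977$)
$\left(24920 + W{\left(22 \right)}\right) \left(9210 + s\right) = \left(24920 + 194\right) \left(9210 + 2977\right) = 25114 \cdot 12187 = 306064318$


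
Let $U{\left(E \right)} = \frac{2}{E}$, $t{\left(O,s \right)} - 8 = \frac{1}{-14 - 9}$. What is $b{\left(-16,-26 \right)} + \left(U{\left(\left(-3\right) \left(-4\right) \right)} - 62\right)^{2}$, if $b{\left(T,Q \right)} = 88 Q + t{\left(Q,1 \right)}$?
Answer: $\frac{1277867}{828} \approx 1543.3$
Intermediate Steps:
$t{\left(O,s \right)} = \frac{183}{23}$ ($t{\left(O,s \right)} = 8 + \frac{1}{-14 - 9} = 8 + \frac{1}{-23} = 8 - \frac{1}{23} = \frac{183}{23}$)
$b{\left(T,Q \right)} = \frac{183}{23} + 88 Q$ ($b{\left(T,Q \right)} = 88 Q + \frac{183}{23} = \frac{183}{23} + 88 Q$)
$b{\left(-16,-26 \right)} + \left(U{\left(\left(-3\right) \left(-4\right) \right)} - 62\right)^{2} = \left(\frac{183}{23} + 88 \left(-26\right)\right) + \left(\frac{2}{\left(-3\right) \left(-4\right)} - 62\right)^{2} = \left(\frac{183}{23} - 2288\right) + \left(\frac{2}{12} - 62\right)^{2} = - \frac{52441}{23} + \left(2 \cdot \frac{1}{12} - 62\right)^{2} = - \frac{52441}{23} + \left(\frac{1}{6} - 62\right)^{2} = - \frac{52441}{23} + \left(- \frac{371}{6}\right)^{2} = - \frac{52441}{23} + \frac{137641}{36} = \frac{1277867}{828}$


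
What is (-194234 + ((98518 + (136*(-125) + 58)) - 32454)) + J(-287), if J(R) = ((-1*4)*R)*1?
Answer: -143964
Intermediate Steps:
J(R) = -4*R (J(R) = -4*R*1 = -4*R)
(-194234 + ((98518 + (136*(-125) + 58)) - 32454)) + J(-287) = (-194234 + ((98518 + (136*(-125) + 58)) - 32454)) - 4*(-287) = (-194234 + ((98518 + (-17000 + 58)) - 32454)) + 1148 = (-194234 + ((98518 - 16942) - 32454)) + 1148 = (-194234 + (81576 - 32454)) + 1148 = (-194234 + 49122) + 1148 = -145112 + 1148 = -143964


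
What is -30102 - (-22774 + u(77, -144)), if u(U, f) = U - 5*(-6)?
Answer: -7435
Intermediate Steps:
u(U, f) = 30 + U (u(U, f) = U + 30 = 30 + U)
-30102 - (-22774 + u(77, -144)) = -30102 - (-22774 + (30 + 77)) = -30102 - (-22774 + 107) = -30102 - 1*(-22667) = -30102 + 22667 = -7435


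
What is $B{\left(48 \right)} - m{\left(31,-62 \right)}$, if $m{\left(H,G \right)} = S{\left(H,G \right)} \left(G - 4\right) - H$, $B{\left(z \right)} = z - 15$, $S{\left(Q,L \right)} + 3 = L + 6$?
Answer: $-3830$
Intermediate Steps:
$S{\left(Q,L \right)} = 3 + L$ ($S{\left(Q,L \right)} = -3 + \left(L + 6\right) = -3 + \left(6 + L\right) = 3 + L$)
$B{\left(z \right)} = -15 + z$ ($B{\left(z \right)} = z - 15 = -15 + z$)
$m{\left(H,G \right)} = - H + \left(-4 + G\right) \left(3 + G\right)$ ($m{\left(H,G \right)} = \left(3 + G\right) \left(G - 4\right) - H = \left(3 + G\right) \left(-4 + G\right) - H = \left(-4 + G\right) \left(3 + G\right) - H = - H + \left(-4 + G\right) \left(3 + G\right)$)
$B{\left(48 \right)} - m{\left(31,-62 \right)} = \left(-15 + 48\right) - \left(-12 + \left(-62\right)^{2} - -62 - 31\right) = 33 - \left(-12 + 3844 + 62 - 31\right) = 33 - 3863 = -3830$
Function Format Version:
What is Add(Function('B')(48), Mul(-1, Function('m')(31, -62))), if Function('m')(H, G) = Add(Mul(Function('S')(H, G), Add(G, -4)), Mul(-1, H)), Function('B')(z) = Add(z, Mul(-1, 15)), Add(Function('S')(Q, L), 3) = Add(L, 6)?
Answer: -3830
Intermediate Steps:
Function('S')(Q, L) = Add(3, L) (Function('S')(Q, L) = Add(-3, Add(L, 6)) = Add(-3, Add(6, L)) = Add(3, L))
Function('B')(z) = Add(-15, z) (Function('B')(z) = Add(z, -15) = Add(-15, z))
Function('m')(H, G) = Add(Mul(-1, H), Mul(Add(-4, G), Add(3, G))) (Function('m')(H, G) = Add(Mul(Add(3, G), Add(G, -4)), Mul(-1, H)) = Add(Mul(Add(3, G), Add(-4, G)), Mul(-1, H)) = Add(Mul(Add(-4, G), Add(3, G)), Mul(-1, H)) = Add(Mul(-1, H), Mul(Add(-4, G), Add(3, G))))
Add(Function('B')(48), Mul(-1, Function('m')(31, -62))) = Add(Add(-15, 48), Mul(-1, Add(-12, Pow(-62, 2), Mul(-1, -62), Mul(-1, 31)))) = Add(33, Mul(-1, Add(-12, 3844, 62, -31))) = Add(33, Mul(-1, 3863)) = Add(33, -3863) = -3830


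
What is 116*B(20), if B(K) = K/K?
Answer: 116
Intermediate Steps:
B(K) = 1
116*B(20) = 116*1 = 116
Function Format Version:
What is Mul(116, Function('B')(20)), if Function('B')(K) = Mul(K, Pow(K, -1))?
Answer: 116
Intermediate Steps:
Function('B')(K) = 1
Mul(116, Function('B')(20)) = Mul(116, 1) = 116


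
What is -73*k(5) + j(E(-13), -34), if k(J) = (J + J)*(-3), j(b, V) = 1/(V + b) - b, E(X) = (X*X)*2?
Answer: 563009/304 ≈ 1852.0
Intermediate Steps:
E(X) = 2*X² (E(X) = X²*2 = 2*X²)
k(J) = -6*J (k(J) = (2*J)*(-3) = -6*J)
-73*k(5) + j(E(-13), -34) = -(-438)*5 + (1 - (2*(-13)²)² - 1*(-34)*2*(-13)²)/(-34 + 2*(-13)²) = -73*(-30) + (1 - (2*169)² - 1*(-34)*2*169)/(-34 + 2*169) = 2190 + (1 - 1*338² - 1*(-34)*338)/(-34 + 338) = 2190 + (1 - 1*114244 + 11492)/304 = 2190 + (1 - 114244 + 11492)/304 = 2190 + (1/304)*(-102751) = 2190 - 102751/304 = 563009/304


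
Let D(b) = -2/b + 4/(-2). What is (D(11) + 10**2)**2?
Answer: 1157776/121 ≈ 9568.4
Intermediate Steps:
D(b) = -2 - 2/b (D(b) = -2/b + 4*(-1/2) = -2/b - 2 = -2 - 2/b)
(D(11) + 10**2)**2 = ((-2 - 2/11) + 10**2)**2 = ((-2 - 2*1/11) + 100)**2 = ((-2 - 2/11) + 100)**2 = (-24/11 + 100)**2 = (1076/11)**2 = 1157776/121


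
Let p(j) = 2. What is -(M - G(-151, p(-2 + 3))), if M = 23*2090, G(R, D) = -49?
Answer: -48119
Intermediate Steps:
M = 48070
-(M - G(-151, p(-2 + 3))) = -(48070 - 1*(-49)) = -(48070 + 49) = -1*48119 = -48119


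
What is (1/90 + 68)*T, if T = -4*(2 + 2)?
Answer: -48968/45 ≈ -1088.2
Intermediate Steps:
T = -16 (T = -4*4 = -16)
(1/90 + 68)*T = (1/90 + 68)*(-16) = (6121/90)*(-16) = -48968/45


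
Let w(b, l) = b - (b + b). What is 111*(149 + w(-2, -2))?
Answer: 16761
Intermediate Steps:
w(b, l) = -b (w(b, l) = b - 2*b = -b)
111*(149 + w(-2, -2)) = 111*(149 - 1*(-2)) = 111*(149 + 2) = 111*151 = 16761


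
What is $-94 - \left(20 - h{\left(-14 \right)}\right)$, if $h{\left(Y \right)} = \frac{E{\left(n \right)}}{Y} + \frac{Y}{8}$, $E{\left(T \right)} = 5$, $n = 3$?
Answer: $- \frac{3251}{28} \approx -116.11$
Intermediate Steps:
$h{\left(Y \right)} = \frac{5}{Y} + \frac{Y}{8}$
$-94 - \left(20 - h{\left(-14 \right)}\right) = -94 - \left(20 - \left(\frac{5}{-14} + \frac{1}{8} \left(-14\right)\right)\right) = -94 - \left(20 - \left(5 \left(- \frac{1}{14}\right) - \frac{7}{4}\right)\right) = -94 - \left(20 - \left(- \frac{5}{14} - \frac{7}{4}\right)\right) = -94 - \left(20 - - \frac{59}{28}\right) = -94 - \left(20 + \frac{59}{28}\right) = -94 - \frac{619}{28} = - \frac{3251}{28}$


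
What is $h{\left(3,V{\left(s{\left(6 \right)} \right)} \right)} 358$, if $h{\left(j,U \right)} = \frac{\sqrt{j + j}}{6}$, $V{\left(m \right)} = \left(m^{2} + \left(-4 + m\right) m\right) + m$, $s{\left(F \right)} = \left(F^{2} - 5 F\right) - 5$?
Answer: $\frac{179 \sqrt{6}}{3} \approx 146.15$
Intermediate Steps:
$s{\left(F \right)} = -5 + F^{2} - 5 F$
$V{\left(m \right)} = m + m^{2} + m \left(-4 + m\right)$ ($V{\left(m \right)} = \left(m^{2} + m \left(-4 + m\right)\right) + m = m + m^{2} + m \left(-4 + m\right)$)
$h{\left(j,U \right)} = \frac{\sqrt{2} \sqrt{j}}{6}$ ($h{\left(j,U \right)} = \sqrt{2 j} \frac{1}{6} = \sqrt{2} \sqrt{j} \frac{1}{6} = \frac{\sqrt{2} \sqrt{j}}{6}$)
$h{\left(3,V{\left(s{\left(6 \right)} \right)} \right)} 358 = \frac{\sqrt{2} \sqrt{3}}{6} \cdot 358 = \frac{\sqrt{6}}{6} \cdot 358 = \frac{179 \sqrt{6}}{3}$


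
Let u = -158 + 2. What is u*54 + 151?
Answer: -8273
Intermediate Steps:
u = -156
u*54 + 151 = -156*54 + 151 = -8424 + 151 = -8273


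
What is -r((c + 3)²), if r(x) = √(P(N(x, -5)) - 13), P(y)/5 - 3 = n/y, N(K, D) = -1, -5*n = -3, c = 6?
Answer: -I ≈ -1.0*I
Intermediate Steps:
n = ⅗ (n = -⅕*(-3) = ⅗ ≈ 0.60000)
P(y) = 15 + 3/y (P(y) = 15 + 5*(3/(5*y)) = 15 + 3/y)
r(x) = I (r(x) = √((15 + 3/(-1)) - 13) = √((15 + 3*(-1)) - 13) = √((15 - 3) - 13) = √(12 - 13) = √(-1) = I)
-r((c + 3)²) = -I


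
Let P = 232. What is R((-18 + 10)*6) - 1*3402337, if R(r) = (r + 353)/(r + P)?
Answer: -626029703/184 ≈ -3.4023e+6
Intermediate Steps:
R(r) = (353 + r)/(232 + r) (R(r) = (r + 353)/(r + 232) = (353 + r)/(232 + r))
R((-18 + 10)*6) - 1*3402337 = (353 + (-18 + 10)*6)/(232 + (-18 + 10)*6) - 1*3402337 = (353 - 8*6)/(232 - 8*6) - 3402337 = (353 - 48)/(232 - 48) - 3402337 = 305/184 - 3402337 = -626029703/184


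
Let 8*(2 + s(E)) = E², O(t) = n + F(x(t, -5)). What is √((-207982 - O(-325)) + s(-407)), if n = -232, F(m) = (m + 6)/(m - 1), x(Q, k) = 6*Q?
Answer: 3*I*√1265734041582/7804 ≈ 432.49*I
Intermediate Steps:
F(m) = (6 + m)/(-1 + m)
O(t) = -232 + (6 + 6*t)/(-1 + 6*t)
s(E) = -2 + E²/8
√((-207982 - O(-325)) + s(-407)) = √((-207982 - 14*(17 - 99*(-325))/(-1 + 6*(-325))) + (-2 + (⅛)*(-407)²)) = √((-207982 - 14*(17 + 32175)/(-1 - 1950)) + (-2 + (⅛)*165649)) = √((-207982 - 14*32192/(-1951)) + (-2 + 165649/8)) = √((-207982 - 14*(-1)*32192/1951) + 165633/8) = √((-207982 - 1*(-450688/1951)) + 165633/8) = √((-207982 + 450688/1951) + 165633/8) = √(-405322194/1951 + 165633/8) = √(-2919427569/15608) = 3*I*√1265734041582/7804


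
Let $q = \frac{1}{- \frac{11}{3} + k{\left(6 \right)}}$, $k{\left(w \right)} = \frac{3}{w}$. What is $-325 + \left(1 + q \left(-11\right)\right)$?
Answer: $- \frac{6090}{19} \approx -320.53$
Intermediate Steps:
$q = - \frac{6}{19}$ ($q = \frac{1}{- \frac{11}{3} + \frac{3}{6}} = \frac{1}{\left(-11\right) \frac{1}{3} + 3 \cdot \frac{1}{6}} = \frac{1}{- \frac{11}{3} + \frac{1}{2}} = \frac{1}{- \frac{19}{6}} = - \frac{6}{19} \approx -0.31579$)
$-325 + \left(1 + q \left(-11\right)\right) = -325 + \left(1 - - \frac{66}{19}\right) = -325 + \left(1 + \frac{66}{19}\right) = -325 + \frac{85}{19} = - \frac{6090}{19}$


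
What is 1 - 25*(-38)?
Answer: 951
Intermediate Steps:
1 - 25*(-38) = 1 + 950 = 951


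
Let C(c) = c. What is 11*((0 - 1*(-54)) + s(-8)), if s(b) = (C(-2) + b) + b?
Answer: 396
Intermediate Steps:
s(b) = -2 + 2*b (s(b) = (-2 + b) + b = -2 + 2*b)
11*((0 - 1*(-54)) + s(-8)) = 11*((0 - 1*(-54)) + (-2 + 2*(-8))) = 11*((0 + 54) + (-2 - 16)) = 11*(54 - 18) = 11*36 = 396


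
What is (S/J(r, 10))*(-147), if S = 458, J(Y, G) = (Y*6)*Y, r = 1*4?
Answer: -11221/16 ≈ -701.31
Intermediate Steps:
r = 4
J(Y, G) = 6*Y² (J(Y, G) = (6*Y)*Y = 6*Y²)
(S/J(r, 10))*(-147) = (458/((6*4²)))*(-147) = (458/((6*16)))*(-147) = (458/96)*(-147) = (458*(1/96))*(-147) = (229/48)*(-147) = -11221/16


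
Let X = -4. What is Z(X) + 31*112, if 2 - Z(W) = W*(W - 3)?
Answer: 3446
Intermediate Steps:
Z(W) = 2 - W*(-3 + W) (Z(W) = 2 - W*(W - 3) = 2 - W*(-3 + W))
Z(X) + 31*112 = (2 - 1*(-4)² + 3*(-4)) + 31*112 = (2 - 1*16 - 12) + 3472 = (2 - 16 - 12) + 3472 = -26 + 3472 = 3446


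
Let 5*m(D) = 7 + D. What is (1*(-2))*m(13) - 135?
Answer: -143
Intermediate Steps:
m(D) = 7/5 + D/5 (m(D) = (7 + D)/5 = 7/5 + D/5)
(1*(-2))*m(13) - 135 = (1*(-2))*(7/5 + (⅕)*13) - 135 = -2*(7/5 + 13/5) - 135 = -2*4 - 135 = -8 - 135 = -143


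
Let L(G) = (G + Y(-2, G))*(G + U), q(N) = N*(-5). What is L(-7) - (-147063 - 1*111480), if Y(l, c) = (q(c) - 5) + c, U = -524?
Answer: 250047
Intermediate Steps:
q(N) = -5*N
Y(l, c) = -5 - 4*c (Y(l, c) = (-5*c - 5) + c = (-5 - 5*c) + c = -5 - 4*c)
L(G) = (-524 + G)*(-5 - 3*G) (L(G) = (G + (-5 - 4*G))*(G - 524) = (-5 - 3*G)*(-524 + G) = (-524 + G)*(-5 - 3*G))
L(-7) - (-147063 - 1*111480) = (2620 - 3*(-7)² + 1567*(-7)) - (-147063 - 1*111480) = (2620 - 3*49 - 10969) - (-147063 - 111480) = (2620 - 147 - 10969) - 1*(-258543) = -8496 + 258543 = 250047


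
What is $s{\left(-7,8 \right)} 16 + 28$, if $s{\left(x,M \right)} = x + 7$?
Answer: $28$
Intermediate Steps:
$s{\left(x,M \right)} = 7 + x$
$s{\left(-7,8 \right)} 16 + 28 = \left(7 - 7\right) 16 + 28 = 0 \cdot 16 + 28 = 0 + 28 = 28$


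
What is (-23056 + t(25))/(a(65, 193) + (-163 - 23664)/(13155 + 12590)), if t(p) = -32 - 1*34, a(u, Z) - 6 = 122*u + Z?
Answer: -297637945/104628639 ≈ -2.8447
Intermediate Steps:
a(u, Z) = 6 + Z + 122*u (a(u, Z) = 6 + (122*u + Z) = 6 + (Z + 122*u) = 6 + Z + 122*u)
t(p) = -66 (t(p) = -32 - 34 = -66)
(-23056 + t(25))/(a(65, 193) + (-163 - 23664)/(13155 + 12590)) = (-23056 - 66)/((6 + 193 + 122*65) + (-163 - 23664)/(13155 + 12590)) = -23122/((6 + 193 + 7930) - 23827/25745) = -23122/(8129 - 23827*1/25745) = -23122/(8129 - 23827/25745) = -23122/209257278/25745 = -23122*25745/209257278 = -297637945/104628639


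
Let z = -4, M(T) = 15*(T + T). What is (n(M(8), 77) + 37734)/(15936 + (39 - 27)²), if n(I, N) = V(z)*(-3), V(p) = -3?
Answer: 12581/5360 ≈ 2.3472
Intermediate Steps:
M(T) = 30*T (M(T) = 15*(2*T) = 30*T)
n(I, N) = 9 (n(I, N) = -3*(-3) = 9)
(n(M(8), 77) + 37734)/(15936 + (39 - 27)²) = (9 + 37734)/(15936 + (39 - 27)²) = 37743/(15936 + 12²) = 37743/(15936 + 144) = 37743/16080 = 37743*(1/16080) = 12581/5360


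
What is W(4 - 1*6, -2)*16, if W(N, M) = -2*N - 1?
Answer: 48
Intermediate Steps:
W(N, M) = -1 - 2*N
W(4 - 1*6, -2)*16 = (-1 - 2*(4 - 1*6))*16 = (-1 - 2*(4 - 6))*16 = (-1 - 2*(-2))*16 = (-1 + 4)*16 = 3*16 = 48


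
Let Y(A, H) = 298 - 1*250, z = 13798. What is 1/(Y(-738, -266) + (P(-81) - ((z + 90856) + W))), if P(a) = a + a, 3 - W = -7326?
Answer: -1/112097 ≈ -8.9208e-6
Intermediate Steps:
W = 7329 (W = 3 - 1*(-7326) = 3 + 7326 = 7329)
Y(A, H) = 48 (Y(A, H) = 298 - 250 = 48)
P(a) = 2*a
1/(Y(-738, -266) + (P(-81) - ((z + 90856) + W))) = 1/(48 + (2*(-81) - ((13798 + 90856) + 7329))) = 1/(48 + (-162 - (104654 + 7329))) = 1/(48 + (-162 - 1*111983)) = 1/(48 + (-162 - 111983)) = 1/(48 - 112145) = 1/(-112097) = -1/112097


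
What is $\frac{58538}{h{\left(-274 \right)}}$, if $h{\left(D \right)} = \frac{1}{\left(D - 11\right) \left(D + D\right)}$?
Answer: $9142464840$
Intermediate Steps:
$h{\left(D \right)} = \frac{1}{2 D \left(-11 + D\right)}$ ($h{\left(D \right)} = \frac{1}{\left(-11 + D\right) 2 D} = \frac{\frac{1}{2} \frac{1}{D}}{-11 + D} = \frac{1}{2 D \left(-11 + D\right)}$)
$\frac{58538}{h{\left(-274 \right)}} = \frac{58538}{\frac{1}{2} \frac{1}{-274} \frac{1}{-11 - 274}} = \frac{58538}{\frac{1}{2} \left(- \frac{1}{274}\right) \frac{1}{-285}} = \frac{58538}{\frac{1}{2} \left(- \frac{1}{274}\right) \left(- \frac{1}{285}\right)} = 58538 \frac{1}{\frac{1}{156180}} = 58538 \cdot 156180 = 9142464840$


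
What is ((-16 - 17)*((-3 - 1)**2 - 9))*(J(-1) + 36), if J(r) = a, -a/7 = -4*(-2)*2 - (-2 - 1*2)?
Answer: 24024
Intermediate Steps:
a = -140 (a = -7*(-4*(-2)*2 - (-2 - 1*2)) = -7*(8*2 - (-2 - 2)) = -7*(16 - 1*(-4)) = -7*(16 + 4) = -7*20 = -140)
J(r) = -140
((-16 - 17)*((-3 - 1)**2 - 9))*(J(-1) + 36) = ((-16 - 17)*((-3 - 1)**2 - 9))*(-140 + 36) = -33*((-4)**2 - 9)*(-104) = -33*(16 - 9)*(-104) = -33*7*(-104) = -231*(-104) = 24024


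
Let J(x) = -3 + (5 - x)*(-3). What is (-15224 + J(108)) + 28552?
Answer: 13634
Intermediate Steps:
J(x) = -18 + 3*x (J(x) = -3 + (-15 + 3*x) = -18 + 3*x)
(-15224 + J(108)) + 28552 = (-15224 + (-18 + 3*108)) + 28552 = (-15224 + (-18 + 324)) + 28552 = (-15224 + 306) + 28552 = -14918 + 28552 = 13634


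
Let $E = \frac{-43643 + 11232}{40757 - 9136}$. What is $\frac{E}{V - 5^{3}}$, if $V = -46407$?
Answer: $\frac{32411}{1471388372} \approx 2.2027 \cdot 10^{-5}$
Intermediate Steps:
$E = - \frac{32411}{31621} \approx -1.025$
$\frac{E}{V - 5^{3}} = - \frac{32411}{31621 \left(-46407 - 5^{3}\right)} = - \frac{32411}{31621 \left(-46407 - 125\right)} = - \frac{32411}{31621 \left(-46532\right)} = \left(- \frac{32411}{31621}\right) \left(- \frac{1}{46532}\right) = \frac{32411}{1471388372}$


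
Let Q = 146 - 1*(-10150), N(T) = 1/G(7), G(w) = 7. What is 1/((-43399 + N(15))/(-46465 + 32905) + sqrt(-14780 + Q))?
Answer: 25031195/35149532532 - 15642025*I*sqrt(1121)/35149532532 ≈ 0.00071213 - 0.0149*I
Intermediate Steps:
N(T) = 1/7
Q = 10296 (Q = 146 + 10150 = 10296)
1/((-43399 + N(15))/(-46465 + 32905) + sqrt(-14780 + Q)) = 1/((-43399 + 1/7)/(-46465 + 32905) + sqrt(-14780 + 10296)) = 1/(-303792/7/(-13560) + sqrt(-4484)) = 1/(-303792/7*(-1/13560) + 2*I*sqrt(1121)) = 1/(12658/3955 + 2*I*sqrt(1121))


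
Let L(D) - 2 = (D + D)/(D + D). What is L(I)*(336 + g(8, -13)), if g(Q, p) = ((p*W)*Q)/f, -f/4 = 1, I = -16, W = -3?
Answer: 774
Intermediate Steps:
L(D) = 3 (L(D) = 2 + (D + D)/(D + D) = 2 + (2*D)/((2*D)) = 2 + (2*D)*(1/(2*D)) = 2 + 1 = 3)
f = -4 (f = -4*1 = -4)
g(Q, p) = 3*Q*p/4 (g(Q, p) = ((p*(-3))*Q)/(-4) = ((-3*p)*Q)*(-1/4) = -3*Q*p*(-1/4) = 3*Q*p/4)
L(I)*(336 + g(8, -13)) = 3*(336 + (3/4)*8*(-13)) = 3*(336 - 78) = 3*258 = 774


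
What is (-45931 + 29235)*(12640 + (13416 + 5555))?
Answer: -527777256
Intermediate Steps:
(-45931 + 29235)*(12640 + (13416 + 5555)) = -16696*(12640 + 18971) = -16696*31611 = -527777256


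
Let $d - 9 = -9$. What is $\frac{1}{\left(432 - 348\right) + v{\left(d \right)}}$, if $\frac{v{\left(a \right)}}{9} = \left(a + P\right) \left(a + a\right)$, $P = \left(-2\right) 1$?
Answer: $\frac{1}{84} \approx 0.011905$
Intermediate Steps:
$d = 0$ ($d = 9 - 9 = 0$)
$P = -2$
$v{\left(a \right)} = 18 a \left(-2 + a\right)$ ($v{\left(a \right)} = 9 \left(a - 2\right) \left(a + a\right) = 9 \left(-2 + a\right) 2 a = 9 \cdot 2 a \left(-2 + a\right) = 18 a \left(-2 + a\right)$)
$\frac{1}{\left(432 - 348\right) + v{\left(d \right)}} = \frac{1}{\left(432 - 348\right) + 18 \cdot 0 \left(-2 + 0\right)} = \frac{1}{\left(432 - 348\right) + 18 \cdot 0 \left(-2\right)} = \frac{1}{84 + 0} = \frac{1}{84}$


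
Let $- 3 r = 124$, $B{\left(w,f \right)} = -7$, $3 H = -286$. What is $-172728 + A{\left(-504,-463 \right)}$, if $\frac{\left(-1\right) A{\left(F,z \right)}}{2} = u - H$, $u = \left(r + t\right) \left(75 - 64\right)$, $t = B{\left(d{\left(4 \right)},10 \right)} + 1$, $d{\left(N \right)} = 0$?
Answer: $- \frac{515632}{3} \approx -1.7188 \cdot 10^{5}$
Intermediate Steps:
$H = - \frac{286}{3}$ ($H = \frac{1}{3} \left(-286\right) = - \frac{286}{3} \approx -95.333$)
$r = - \frac{124}{3}$ ($r = \left(- \frac{1}{3}\right) 124 = - \frac{124}{3} \approx -41.333$)
$t = -6$ ($t = -7 + 1 = -6$)
$u = - \frac{1562}{3}$ ($u = \left(- \frac{124}{3} - 6\right) \left(75 - 64\right) = \left(- \frac{142}{3}\right) 11 = - \frac{1562}{3} \approx -520.67$)
$A{\left(F,z \right)} = \frac{2552}{3}$ ($A{\left(F,z \right)} = - 2 \left(- \frac{1562}{3} - - \frac{286}{3}\right) = - 2 \left(- \frac{1562}{3} + \frac{286}{3}\right) = \left(-2\right) \left(- \frac{1276}{3}\right) = \frac{2552}{3}$)
$-172728 + A{\left(-504,-463 \right)} = -172728 + \frac{2552}{3} = - \frac{515632}{3}$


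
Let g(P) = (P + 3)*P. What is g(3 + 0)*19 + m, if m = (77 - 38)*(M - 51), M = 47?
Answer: 186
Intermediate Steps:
g(P) = P*(3 + P) (g(P) = (3 + P)*P = P*(3 + P))
m = -156 (m = (77 - 38)*(47 - 51) = 39*(-4) = -156)
g(3 + 0)*19 + m = ((3 + 0)*(3 + (3 + 0)))*19 - 156 = (3*(3 + 3))*19 - 156 = (3*6)*19 - 156 = 18*19 - 156 = 342 - 156 = 186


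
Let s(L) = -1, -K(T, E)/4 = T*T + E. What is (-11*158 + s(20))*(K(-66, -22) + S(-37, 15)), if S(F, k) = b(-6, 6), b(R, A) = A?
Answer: 30136870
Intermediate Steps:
S(F, k) = 6
K(T, E) = -4*E - 4*T**2 (K(T, E) = -4*(T*T + E) = -4*(T**2 + E) = -4*(E + T**2) = -4*E - 4*T**2)
(-11*158 + s(20))*(K(-66, -22) + S(-37, 15)) = (-11*158 - 1)*((-4*(-22) - 4*(-66)**2) + 6) = (-1738 - 1)*((88 - 4*4356) + 6) = -1739*((88 - 17424) + 6) = -1739*(-17336 + 6) = -1739*(-17330) = 30136870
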